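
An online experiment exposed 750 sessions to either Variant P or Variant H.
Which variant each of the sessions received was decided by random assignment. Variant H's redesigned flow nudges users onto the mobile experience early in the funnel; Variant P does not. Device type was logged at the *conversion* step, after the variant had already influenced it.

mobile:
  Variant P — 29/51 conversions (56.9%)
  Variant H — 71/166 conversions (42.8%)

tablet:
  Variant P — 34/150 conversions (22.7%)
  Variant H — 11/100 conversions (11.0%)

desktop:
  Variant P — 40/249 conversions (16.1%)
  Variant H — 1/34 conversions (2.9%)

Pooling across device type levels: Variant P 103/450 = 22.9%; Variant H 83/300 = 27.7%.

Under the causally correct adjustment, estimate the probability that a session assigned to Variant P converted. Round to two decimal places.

Variant P is higher inside every device type stratum but Variant H is higher in aggregate. Whether to stratify depends on how device type relates to the variant.
Device type is recorded after the variant and is itself shifted by it — it sits on the causal path from variant to outcome. Conditioning on a mediator would strip out part of the effect we want; the pooled comparison gives the total causal effect.
So P(outcome | do(Variant P)) is just the pooled rate for Variant P: 103/450 = 0.229.

0.23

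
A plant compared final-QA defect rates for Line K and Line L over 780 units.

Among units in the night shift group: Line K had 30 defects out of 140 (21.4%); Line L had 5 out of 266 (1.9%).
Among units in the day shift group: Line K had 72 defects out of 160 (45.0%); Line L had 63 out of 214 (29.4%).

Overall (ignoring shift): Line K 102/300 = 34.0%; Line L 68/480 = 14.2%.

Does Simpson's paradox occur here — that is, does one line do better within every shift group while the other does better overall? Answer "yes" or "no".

no

Within each shift level (night shift 21.4% vs 1.9%; day shift 45.0% vs 29.4%), Line L has the lower rate every time. Pooled: 34.0% vs 14.2% — Line L has the lower rate overall. They agree.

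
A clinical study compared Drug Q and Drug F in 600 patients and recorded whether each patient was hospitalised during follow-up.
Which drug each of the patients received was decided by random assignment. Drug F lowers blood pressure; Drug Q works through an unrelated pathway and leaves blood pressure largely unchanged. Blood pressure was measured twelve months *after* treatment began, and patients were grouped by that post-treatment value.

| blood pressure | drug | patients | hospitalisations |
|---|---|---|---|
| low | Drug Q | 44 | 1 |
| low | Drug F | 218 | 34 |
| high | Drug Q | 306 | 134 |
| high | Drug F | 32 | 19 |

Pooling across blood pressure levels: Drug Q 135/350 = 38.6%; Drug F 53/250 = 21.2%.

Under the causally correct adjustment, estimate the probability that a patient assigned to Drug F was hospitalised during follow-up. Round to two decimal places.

Blood pressure is downstream of the drug. One should not condition on a consequence of treatment, so the overall rates are the right comparison.
So P(outcome | do(Drug F)) is just the pooled rate for Drug F: 53/250 = 0.212.

0.21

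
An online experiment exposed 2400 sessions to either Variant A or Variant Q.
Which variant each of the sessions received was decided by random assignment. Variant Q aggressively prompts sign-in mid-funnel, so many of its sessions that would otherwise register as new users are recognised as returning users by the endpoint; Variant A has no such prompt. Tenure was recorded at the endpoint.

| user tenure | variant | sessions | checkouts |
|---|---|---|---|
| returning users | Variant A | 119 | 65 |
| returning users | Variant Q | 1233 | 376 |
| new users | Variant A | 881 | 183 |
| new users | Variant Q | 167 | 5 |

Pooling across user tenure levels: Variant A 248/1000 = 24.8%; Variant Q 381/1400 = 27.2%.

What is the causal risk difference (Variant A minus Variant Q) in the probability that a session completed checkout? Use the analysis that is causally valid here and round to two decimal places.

Within every user tenure level Variant A has the higher rate, yet pooled Variant Q does — Simpson's reversal.
User tenure is recorded after the variant and is itself shifted by it — it sits on the causal path from variant to outcome. Conditioning on a mediator would strip out part of the effect we want; the pooled comparison gives the total causal effect.
The causal difference is the pooled difference: 0.248 − 0.272 = -0.024.

-0.02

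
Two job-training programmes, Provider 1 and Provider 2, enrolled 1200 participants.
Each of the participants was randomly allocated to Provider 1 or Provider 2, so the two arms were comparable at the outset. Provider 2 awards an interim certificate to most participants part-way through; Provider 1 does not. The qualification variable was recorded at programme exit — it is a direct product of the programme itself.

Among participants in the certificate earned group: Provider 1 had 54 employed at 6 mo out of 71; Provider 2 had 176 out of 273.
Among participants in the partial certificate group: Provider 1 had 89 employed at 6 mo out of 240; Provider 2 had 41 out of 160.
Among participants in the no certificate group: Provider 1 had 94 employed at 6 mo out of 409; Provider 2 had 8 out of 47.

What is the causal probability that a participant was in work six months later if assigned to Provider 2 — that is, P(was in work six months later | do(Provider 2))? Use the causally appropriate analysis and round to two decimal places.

Qualification attained during the programme is recorded after the programme and is itself shifted by it — it sits on the causal path from programme to outcome. Conditioning on a mediator would strip out part of the effect we want; the pooled comparison gives the total causal effect.
So P(outcome | do(Provider 2)) is just the pooled rate for Provider 2: 225/480 = 0.469.

0.47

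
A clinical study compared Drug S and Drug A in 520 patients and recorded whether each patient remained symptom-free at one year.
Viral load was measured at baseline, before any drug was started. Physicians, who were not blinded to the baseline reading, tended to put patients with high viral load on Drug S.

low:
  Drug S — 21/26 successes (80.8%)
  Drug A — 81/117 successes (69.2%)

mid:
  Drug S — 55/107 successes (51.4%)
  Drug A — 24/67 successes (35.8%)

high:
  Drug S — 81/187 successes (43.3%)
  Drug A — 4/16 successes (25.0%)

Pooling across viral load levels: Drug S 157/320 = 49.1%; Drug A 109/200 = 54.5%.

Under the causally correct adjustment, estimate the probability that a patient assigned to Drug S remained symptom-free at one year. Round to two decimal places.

0.56

Within every viral load level Drug S has the higher rate, yet pooled Drug A does — Simpson's reversal.
Nothing the drug does changes viral load; the imbalance is an allocation artefact. With viral load also predicting the outcome, the pooled figure is confounded, and the within-stratum comparison is the causal one.
Standardising Drug S to the population viral load mix: 0.275·21/26 + 0.335·55/107 + 0.390·81/187 = 0.563.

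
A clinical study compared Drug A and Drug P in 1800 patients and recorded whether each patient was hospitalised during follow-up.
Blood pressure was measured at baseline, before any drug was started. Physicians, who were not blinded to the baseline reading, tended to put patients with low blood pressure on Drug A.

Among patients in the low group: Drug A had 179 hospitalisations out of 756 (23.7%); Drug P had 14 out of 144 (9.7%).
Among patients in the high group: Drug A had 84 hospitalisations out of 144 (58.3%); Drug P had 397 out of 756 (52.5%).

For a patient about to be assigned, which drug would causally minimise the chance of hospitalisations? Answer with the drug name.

Within every blood pressure level Drug P has the lower rate, yet pooled Drug A does — Simpson's reversal.
Nothing the drug does changes blood pressure; the imbalance is an allocation artefact. With blood pressure also predicting the outcome, the pooled figure is confounded, and the within-stratum comparison is the causal one.
Within each level — low: 23.7% vs 9.7%; high: 58.3% vs 52.5% — Drug P is lower every time.

Drug P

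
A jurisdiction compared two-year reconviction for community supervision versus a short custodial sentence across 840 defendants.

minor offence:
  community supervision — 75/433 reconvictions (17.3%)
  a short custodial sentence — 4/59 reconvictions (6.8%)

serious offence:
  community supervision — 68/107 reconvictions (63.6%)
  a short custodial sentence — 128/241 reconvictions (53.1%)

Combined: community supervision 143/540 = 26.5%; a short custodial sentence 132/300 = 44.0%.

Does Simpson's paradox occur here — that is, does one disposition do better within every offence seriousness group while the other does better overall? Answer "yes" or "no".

yes

Within each offence seriousness level (minor offence 17.3% vs 6.8%; serious offence 63.6% vs 53.1%), a short custodial sentence has the lower rate every time. Pooled: 26.5% vs 44.0% — community supervision has the lower rate overall. The two comparisons disagree.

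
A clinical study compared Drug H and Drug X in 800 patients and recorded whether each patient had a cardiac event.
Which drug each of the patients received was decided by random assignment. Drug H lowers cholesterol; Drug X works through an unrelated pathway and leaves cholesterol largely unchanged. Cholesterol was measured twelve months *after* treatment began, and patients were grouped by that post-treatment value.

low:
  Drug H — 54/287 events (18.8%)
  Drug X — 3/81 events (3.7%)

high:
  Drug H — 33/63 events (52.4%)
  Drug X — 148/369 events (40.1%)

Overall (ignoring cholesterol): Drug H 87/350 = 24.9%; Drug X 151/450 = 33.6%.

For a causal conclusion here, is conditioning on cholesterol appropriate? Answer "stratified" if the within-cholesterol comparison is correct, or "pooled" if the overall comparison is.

pooled

Drug X is lower inside every cholesterol stratum but Drug H is lower in aggregate. Whether to stratify depends on how cholesterol relates to the drug.
Cholesterol here is a post-treatment variable shaped by the drug; conditioning on it would introduce bias rather than remove it. The overall comparison is the causal one.
Pooled: Drug H 24.9% vs Drug X 33.6%; Drug H is lower overall.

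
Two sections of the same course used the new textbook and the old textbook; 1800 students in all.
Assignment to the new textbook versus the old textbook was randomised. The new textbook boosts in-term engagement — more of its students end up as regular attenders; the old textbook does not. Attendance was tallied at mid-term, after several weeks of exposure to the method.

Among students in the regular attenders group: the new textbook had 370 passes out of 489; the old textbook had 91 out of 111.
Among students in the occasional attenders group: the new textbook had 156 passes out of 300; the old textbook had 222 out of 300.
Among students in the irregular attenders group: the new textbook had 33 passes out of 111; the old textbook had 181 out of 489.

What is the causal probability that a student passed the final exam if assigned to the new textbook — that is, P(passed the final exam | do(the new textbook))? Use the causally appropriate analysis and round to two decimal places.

Mid-term attendance lies on the pathway teaching method → mid-term attendance → outcome, so adjusting for it blocks the indirect effect. For the total causal effect of teaching method, use the unadjusted pooled rates.
So P(outcome | do(the new textbook)) is just the pooled rate for the new textbook: 559/900 = 0.621.

0.62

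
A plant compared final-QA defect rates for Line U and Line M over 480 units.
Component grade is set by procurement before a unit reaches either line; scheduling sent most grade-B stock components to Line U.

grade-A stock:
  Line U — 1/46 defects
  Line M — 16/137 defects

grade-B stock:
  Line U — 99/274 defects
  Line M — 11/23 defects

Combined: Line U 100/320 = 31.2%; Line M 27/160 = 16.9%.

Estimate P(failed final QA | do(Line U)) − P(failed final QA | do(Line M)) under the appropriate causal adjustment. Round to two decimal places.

-0.11

The component grade-specific comparison favours Line U throughout, but the pooled figures favour Line M. The question is whether to condition on component grade.
Here component grade is a common cause — it drives both which line a case falls under and the outcome. The crude comparison mixes populations; the stratum-specific rates are the causally relevant ones.
Adjusting over the population distribution of component grade: 0.381·(0.022−0.117) + 0.619·(0.361−0.478) = -0.109.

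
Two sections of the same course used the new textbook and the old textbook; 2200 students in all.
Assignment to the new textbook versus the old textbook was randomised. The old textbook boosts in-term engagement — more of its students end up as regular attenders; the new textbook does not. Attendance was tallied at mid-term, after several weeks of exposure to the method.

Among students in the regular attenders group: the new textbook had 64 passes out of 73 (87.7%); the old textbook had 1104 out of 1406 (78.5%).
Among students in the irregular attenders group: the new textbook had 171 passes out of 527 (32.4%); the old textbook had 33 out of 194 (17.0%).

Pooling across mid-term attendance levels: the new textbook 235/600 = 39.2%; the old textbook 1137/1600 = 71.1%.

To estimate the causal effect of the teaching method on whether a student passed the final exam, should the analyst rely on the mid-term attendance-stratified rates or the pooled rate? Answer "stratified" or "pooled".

The stratified and pooled comparisons disagree (the new textbook wins within each mid-term attendance; the old textbook wins overall), so the answer turns on the causal role of mid-term attendance.
The distribution of mid-term attendance is itself part of what the teaching method does — it is an intermediate outcome. Holding it fixed would remove that part of the effect; the total effect is the pooled difference.
Pooled: the new textbook 39.2% vs the old textbook 71.1%; the old textbook is higher overall.

pooled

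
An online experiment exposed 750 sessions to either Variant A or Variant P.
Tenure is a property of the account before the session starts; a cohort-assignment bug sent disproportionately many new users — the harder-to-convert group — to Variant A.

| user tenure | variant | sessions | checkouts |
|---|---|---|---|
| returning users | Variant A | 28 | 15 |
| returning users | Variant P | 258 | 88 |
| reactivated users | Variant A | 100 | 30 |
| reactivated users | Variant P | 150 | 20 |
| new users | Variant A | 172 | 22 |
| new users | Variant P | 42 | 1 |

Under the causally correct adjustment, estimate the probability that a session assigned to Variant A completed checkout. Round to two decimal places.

0.34

Since user tenure is a pre-existing factor (not a product of the variant) and it affects the outcome on its own, it is a confounder. The stratified rates, not the pooled rate, identify the causal effect.
Standardising Variant A to the population user tenure mix: 0.381·15/28 + 0.333·30/100 + 0.285·22/172 = 0.341.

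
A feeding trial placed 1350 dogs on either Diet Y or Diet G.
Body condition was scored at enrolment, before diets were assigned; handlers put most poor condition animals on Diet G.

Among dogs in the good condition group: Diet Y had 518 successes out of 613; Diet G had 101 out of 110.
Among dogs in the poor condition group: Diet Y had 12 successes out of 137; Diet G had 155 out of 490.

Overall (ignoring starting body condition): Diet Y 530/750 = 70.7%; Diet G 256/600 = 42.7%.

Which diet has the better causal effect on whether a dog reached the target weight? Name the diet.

The starting body condition-specific comparison favours Diet G throughout, but the pooled figures favour Diet Y. The question is whether to condition on starting body condition.
Since starting body condition is a pre-existing factor (not a product of the diet) and it affects the outcome on its own, it is a confounder. The stratified rates, not the pooled rate, identify the causal effect.
Within each level — good condition: 84.5% vs 91.8%; poor condition: 8.8% vs 31.6% — Diet G is higher every time.

Diet G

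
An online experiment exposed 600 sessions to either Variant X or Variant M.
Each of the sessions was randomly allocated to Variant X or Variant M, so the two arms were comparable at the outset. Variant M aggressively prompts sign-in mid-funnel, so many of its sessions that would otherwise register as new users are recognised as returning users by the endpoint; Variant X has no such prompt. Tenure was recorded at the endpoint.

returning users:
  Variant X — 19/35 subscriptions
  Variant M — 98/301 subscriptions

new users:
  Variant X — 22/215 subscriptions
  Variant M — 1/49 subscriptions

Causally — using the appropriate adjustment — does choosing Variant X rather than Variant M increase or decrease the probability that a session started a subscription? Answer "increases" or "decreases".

decreases

The user tenure-specific comparison favours Variant X throughout, but the pooled figures favour Variant M. The question is whether to condition on user tenure.
User tenure lies on the pathway variant → user tenure → outcome, so adjusting for it blocks the indirect effect. For the total causal effect of variant, use the unadjusted pooled rates.
Pooled: Variant X 16.4% vs Variant M 28.3%; Variant M is higher overall.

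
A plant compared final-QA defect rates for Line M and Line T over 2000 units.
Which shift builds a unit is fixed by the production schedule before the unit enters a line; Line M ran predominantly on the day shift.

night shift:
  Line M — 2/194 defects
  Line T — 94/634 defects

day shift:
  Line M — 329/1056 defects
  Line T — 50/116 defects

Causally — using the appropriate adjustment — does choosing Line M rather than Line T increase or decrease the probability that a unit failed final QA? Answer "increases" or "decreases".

Shift satisfies the back-door criterion: it is not a descendant of the line, and it blocks the spurious path from line to outcome. Adjusting for it (i.e., using the within-shift rates) gives the causal effect.
Within each level — night shift: 1.0% vs 14.8%; day shift: 31.2% vs 43.1% — Line M is lower every time.

decreases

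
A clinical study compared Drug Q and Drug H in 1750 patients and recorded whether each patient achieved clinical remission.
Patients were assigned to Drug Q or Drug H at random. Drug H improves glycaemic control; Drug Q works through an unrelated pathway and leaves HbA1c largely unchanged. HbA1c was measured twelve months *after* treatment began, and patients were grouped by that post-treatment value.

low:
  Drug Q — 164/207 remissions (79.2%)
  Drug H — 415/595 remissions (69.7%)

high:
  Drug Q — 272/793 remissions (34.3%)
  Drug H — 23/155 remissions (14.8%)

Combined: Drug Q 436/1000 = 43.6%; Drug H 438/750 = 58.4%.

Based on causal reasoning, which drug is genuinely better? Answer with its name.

Drug H

HbA1c is recorded after the drug and is itself shifted by it — it sits on the causal path from drug to outcome. Conditioning on a mediator would strip out part of the effect we want; the pooled comparison gives the total causal effect.
Pooled: Drug Q 43.6% vs Drug H 58.4%; Drug H is higher overall.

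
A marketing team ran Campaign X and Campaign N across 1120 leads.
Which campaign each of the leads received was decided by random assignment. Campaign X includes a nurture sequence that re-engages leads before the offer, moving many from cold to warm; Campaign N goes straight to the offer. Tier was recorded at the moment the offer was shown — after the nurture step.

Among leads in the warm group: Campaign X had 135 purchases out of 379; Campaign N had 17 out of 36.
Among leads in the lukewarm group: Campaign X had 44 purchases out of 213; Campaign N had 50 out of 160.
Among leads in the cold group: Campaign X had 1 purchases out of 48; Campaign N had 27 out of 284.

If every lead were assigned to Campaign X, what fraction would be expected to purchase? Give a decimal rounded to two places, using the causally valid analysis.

0.28

Within every engagement tier level Campaign N has the higher rate, yet pooled Campaign X does — Simpson's reversal.
Engagement tier lies on the pathway campaign → engagement tier → outcome, so adjusting for it blocks the indirect effect. For the total causal effect of campaign, use the unadjusted pooled rates.
So P(outcome | do(Campaign X)) is just the pooled rate for Campaign X: 180/640 = 0.281.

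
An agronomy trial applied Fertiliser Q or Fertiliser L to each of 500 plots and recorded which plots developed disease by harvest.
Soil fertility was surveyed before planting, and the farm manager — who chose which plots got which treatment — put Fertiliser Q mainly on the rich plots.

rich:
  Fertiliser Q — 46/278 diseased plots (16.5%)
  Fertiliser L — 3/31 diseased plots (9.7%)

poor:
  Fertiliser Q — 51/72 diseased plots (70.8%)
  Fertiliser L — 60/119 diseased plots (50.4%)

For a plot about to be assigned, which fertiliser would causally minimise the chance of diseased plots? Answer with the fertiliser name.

Fertiliser L

The soil fertility-specific comparison favours Fertiliser L throughout, but the pooled figures favour Fertiliser Q. The question is whether to condition on soil fertility.
Soil fertility is set before the fertiliser has any effect — it is not caused by the fertiliser — and it independently drives the outcome. That makes it a confounder, so the causal comparison is within soil fertility levels.
Within each level — rich: 16.5% vs 9.7%; poor: 70.8% vs 50.4% — Fertiliser L is lower every time.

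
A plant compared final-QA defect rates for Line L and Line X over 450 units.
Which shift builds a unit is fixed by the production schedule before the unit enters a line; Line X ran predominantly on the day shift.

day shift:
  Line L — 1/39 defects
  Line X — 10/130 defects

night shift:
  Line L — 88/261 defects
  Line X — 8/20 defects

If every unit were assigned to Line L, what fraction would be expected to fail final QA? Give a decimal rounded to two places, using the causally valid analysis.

0.22

Shift is set before the line has any effect — it is not caused by the line — and it independently drives the outcome. That makes it a confounder, so the causal comparison is within shift levels.
Standardising Line L to the population shift mix: 0.376·1/39 + 0.624·88/261 = 0.220.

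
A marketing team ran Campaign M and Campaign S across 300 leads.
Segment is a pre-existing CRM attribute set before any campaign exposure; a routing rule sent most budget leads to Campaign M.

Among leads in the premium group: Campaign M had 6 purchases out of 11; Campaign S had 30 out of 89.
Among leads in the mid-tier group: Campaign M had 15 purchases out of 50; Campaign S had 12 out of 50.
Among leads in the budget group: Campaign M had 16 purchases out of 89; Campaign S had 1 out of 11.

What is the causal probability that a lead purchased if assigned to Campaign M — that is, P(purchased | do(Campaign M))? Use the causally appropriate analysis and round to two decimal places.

0.34

The customer segment-specific comparison favours Campaign M throughout, but the pooled figures favour Campaign S. The question is whether to condition on customer segment.
The imbalance in customer segment arose from how leads were allocated, not from anything the campaign did; and customer segment independently affects the outcome. The pooled gap is confounded — condition on customer segment.
Standardising Campaign M to the population customer segment mix: 0.333·6/11 + 0.333·15/50 + 0.333·16/89 = 0.342.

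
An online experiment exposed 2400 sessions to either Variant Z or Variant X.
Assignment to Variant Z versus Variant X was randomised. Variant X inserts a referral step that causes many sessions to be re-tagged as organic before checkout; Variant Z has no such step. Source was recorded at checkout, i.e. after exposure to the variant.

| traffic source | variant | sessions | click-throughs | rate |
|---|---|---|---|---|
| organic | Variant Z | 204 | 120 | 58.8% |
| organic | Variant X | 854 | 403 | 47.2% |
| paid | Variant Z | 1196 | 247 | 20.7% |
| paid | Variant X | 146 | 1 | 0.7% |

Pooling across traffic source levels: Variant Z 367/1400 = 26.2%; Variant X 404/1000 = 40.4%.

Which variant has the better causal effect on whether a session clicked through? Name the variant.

Variant X

Traffic source is recorded after the variant and is itself shifted by it — it sits on the causal path from variant to outcome. Conditioning on a mediator would strip out part of the effect we want; the pooled comparison gives the total causal effect.
Pooled: Variant Z 26.2% vs Variant X 40.4%; Variant X is higher overall.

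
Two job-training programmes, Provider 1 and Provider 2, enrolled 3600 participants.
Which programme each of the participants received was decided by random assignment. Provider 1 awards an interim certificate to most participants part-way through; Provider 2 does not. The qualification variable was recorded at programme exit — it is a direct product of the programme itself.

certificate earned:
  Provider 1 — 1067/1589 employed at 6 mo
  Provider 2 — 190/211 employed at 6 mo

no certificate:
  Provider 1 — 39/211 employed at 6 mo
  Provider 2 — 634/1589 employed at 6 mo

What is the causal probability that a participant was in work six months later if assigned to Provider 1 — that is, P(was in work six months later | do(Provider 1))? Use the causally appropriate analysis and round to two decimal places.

The qualification attained during the programme-specific comparison favours Provider 2 throughout, but the pooled figures favour Provider 1. The question is whether to condition on qualification attained during the programme.
Qualification attained during the programme is downstream of the programme. One should not condition on a consequence of treatment, so the overall rates are the right comparison.
So P(outcome | do(Provider 1)) is just the pooled rate for Provider 1: 1106/1800 = 0.614.

0.61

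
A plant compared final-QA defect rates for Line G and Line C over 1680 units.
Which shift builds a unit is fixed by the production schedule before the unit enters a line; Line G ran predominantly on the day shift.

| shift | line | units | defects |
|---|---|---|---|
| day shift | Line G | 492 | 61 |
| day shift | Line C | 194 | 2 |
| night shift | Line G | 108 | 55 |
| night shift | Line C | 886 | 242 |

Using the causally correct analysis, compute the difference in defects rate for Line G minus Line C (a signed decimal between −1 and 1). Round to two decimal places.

+0.19

Line C is lower inside every shift stratum but Line G is lower in aggregate. Whether to stratify depends on how shift relates to the line.
Shift differs across lines for reasons unrelated to any effect of the line itself, and it separately predicts the outcome — a classic confounder. We must compare within shift levels.
Adjusting over the population distribution of shift: 0.408·(0.124−0.010) + 0.592·(0.509−0.273) = +0.186.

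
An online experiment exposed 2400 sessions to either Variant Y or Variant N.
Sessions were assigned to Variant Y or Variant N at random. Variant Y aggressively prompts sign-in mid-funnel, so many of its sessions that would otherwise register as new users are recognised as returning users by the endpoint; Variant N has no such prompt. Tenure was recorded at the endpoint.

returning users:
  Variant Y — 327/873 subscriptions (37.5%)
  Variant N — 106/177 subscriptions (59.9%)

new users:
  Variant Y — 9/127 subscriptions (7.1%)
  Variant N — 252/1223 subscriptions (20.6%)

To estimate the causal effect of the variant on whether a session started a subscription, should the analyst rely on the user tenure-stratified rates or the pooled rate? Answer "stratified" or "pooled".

The distribution of user tenure is itself part of what the variant does — it is an intermediate outcome. Holding it fixed would remove that part of the effect; the total effect is the pooled difference.
Pooled: Variant Y 33.6% vs Variant N 25.6%; Variant Y is higher overall.

pooled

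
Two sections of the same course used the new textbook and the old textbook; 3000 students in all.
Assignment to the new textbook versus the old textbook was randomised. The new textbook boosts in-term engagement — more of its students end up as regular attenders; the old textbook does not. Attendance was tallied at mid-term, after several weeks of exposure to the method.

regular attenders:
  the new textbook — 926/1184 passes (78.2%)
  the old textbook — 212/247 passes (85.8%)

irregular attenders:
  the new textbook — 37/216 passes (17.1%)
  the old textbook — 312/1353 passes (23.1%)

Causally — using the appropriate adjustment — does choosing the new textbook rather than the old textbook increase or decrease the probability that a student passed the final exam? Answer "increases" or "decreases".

Because the teaching method influences mid-term attendance, mid-term attendance is a post-treatment mediator, not a confounder. Stratifying on it would bias the estimate; the causal effect is the crude pooled difference.
Pooled: the new textbook 68.8% vs the old textbook 32.8%; the new textbook is higher overall.

increases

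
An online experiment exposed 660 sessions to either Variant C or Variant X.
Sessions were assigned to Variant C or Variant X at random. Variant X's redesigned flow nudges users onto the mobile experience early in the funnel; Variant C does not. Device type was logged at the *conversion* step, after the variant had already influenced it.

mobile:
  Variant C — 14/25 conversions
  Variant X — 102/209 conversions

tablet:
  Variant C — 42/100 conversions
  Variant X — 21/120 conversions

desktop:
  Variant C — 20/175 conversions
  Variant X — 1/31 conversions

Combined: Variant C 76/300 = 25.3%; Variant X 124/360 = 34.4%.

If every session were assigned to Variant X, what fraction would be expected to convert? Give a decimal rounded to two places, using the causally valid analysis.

0.34

Variant C is higher inside every device type stratum but Variant X is higher in aggregate. Whether to stratify depends on how device type relates to the variant.
The distribution of device type is itself part of what the variant does — it is an intermediate outcome. Holding it fixed would remove that part of the effect; the total effect is the pooled difference.
So P(outcome | do(Variant X)) is just the pooled rate for Variant X: 124/360 = 0.344.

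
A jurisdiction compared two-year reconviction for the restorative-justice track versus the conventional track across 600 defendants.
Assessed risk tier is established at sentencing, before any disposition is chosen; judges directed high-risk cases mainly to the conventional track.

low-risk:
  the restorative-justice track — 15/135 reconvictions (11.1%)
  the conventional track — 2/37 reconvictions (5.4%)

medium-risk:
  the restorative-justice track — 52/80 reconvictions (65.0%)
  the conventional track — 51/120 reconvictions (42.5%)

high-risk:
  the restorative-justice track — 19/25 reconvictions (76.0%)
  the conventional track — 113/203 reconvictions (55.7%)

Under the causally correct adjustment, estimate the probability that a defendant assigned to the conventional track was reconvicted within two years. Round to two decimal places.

0.37

The stratified and pooled comparisons disagree (the conventional track wins within each assessed risk tier; the restorative-justice track wins overall), so the answer turns on the causal role of assessed risk tier.
Assessed risk tier satisfies the back-door criterion: it is not a descendant of the disposition, and it blocks the spurious path from disposition to outcome. Adjusting for it (i.e., using the within-assessed risk tier rates) gives the causal effect.
Standardising the conventional track to the population assessed risk tier mix: 0.287·2/37 + 0.333·51/120 + 0.380·113/203 = 0.369.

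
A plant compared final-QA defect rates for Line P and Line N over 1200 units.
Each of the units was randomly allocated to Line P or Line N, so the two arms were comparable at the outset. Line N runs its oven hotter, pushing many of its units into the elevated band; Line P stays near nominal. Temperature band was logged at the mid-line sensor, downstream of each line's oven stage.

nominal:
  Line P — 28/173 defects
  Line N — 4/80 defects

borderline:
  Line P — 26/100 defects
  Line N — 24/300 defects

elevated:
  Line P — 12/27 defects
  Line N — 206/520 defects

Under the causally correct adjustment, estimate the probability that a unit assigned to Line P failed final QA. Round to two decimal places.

Stratifying would compare lines among units the lines themselves sorted into in-process temperature band groups — a form of selection on an intermediate. The unconditioned pooled rates give the total causal effect.
So P(outcome | do(Line P)) is just the pooled rate for Line P: 66/300 = 0.220.

0.22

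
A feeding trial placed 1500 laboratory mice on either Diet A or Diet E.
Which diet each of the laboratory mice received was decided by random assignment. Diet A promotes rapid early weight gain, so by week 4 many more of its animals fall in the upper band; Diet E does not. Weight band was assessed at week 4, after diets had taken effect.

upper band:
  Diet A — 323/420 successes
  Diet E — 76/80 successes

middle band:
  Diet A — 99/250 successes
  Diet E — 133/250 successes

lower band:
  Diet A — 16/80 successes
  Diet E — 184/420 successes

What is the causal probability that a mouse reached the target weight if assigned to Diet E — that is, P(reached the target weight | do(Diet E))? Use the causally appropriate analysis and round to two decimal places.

0.52

Because the diet influences week-4 weight band, week-4 weight band is a post-treatment mediator, not a confounder. Stratifying on it would bias the estimate; the causal effect is the crude pooled difference.
So P(outcome | do(Diet E)) is just the pooled rate for Diet E: 393/750 = 0.524.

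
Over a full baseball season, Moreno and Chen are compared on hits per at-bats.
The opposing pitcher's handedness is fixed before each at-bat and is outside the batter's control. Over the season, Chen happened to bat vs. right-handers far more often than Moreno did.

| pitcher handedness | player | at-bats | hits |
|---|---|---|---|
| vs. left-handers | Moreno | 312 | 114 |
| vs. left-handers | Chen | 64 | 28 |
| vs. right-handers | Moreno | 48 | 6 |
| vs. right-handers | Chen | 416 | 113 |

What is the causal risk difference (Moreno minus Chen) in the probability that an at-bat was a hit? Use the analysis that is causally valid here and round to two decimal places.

-0.11

Nothing the player does changes pitcher handedness; the imbalance is an allocation artefact. With pitcher handedness also predicting the outcome, the pooled figure is confounded, and the within-stratum comparison is the causal one.
Adjusting over the population distribution of pitcher handedness: 0.448·(0.365−0.438) + 0.552·(0.125−0.272) = -0.113.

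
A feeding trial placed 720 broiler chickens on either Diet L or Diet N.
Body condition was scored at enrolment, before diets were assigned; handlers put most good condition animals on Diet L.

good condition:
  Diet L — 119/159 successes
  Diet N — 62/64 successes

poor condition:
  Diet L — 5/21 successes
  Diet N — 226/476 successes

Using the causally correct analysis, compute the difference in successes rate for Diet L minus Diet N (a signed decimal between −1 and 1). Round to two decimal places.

-0.23

The stratified and pooled comparisons disagree (Diet N wins within each starting body condition; Diet L wins overall), so the answer turns on the causal role of starting body condition.
Starting body condition is set before the diet has any effect — it is not caused by the diet — and it independently drives the outcome. That makes it a confounder, so the causal comparison is within starting body condition levels.
Adjusting over the population distribution of starting body condition: 0.310·(0.748−0.969) + 0.690·(0.238−0.475) = -0.232.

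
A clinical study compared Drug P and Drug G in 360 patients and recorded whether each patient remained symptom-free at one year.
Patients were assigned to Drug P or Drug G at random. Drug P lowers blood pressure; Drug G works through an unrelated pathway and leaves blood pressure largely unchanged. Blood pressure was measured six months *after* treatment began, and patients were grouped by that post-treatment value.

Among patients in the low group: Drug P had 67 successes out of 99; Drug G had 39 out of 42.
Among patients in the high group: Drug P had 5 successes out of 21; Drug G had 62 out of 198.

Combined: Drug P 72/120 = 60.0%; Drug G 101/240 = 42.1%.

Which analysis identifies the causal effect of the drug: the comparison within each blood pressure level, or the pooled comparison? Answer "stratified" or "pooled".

Within every blood pressure level Drug G has the higher rate, yet pooled Drug P does — Simpson's reversal.
Blood pressure is recorded after the drug and is itself shifted by it — it sits on the causal path from drug to outcome. Conditioning on a mediator would strip out part of the effect we want; the pooled comparison gives the total causal effect.
Pooled: Drug P 60.0% vs Drug G 42.1%; Drug P is higher overall.

pooled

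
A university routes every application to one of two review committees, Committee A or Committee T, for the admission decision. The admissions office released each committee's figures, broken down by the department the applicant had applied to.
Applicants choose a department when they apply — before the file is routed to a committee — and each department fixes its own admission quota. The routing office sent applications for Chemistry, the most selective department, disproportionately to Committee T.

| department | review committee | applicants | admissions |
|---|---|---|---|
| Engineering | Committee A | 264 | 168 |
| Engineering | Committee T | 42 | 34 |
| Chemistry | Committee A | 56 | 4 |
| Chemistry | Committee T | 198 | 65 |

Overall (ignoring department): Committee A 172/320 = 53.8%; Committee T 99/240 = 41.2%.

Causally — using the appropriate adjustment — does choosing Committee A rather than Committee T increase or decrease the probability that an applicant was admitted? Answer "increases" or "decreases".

Here department is a common cause — it drives both which review committee a case falls under and the outcome. The crude comparison mixes populations; the stratum-specific rates are the causally relevant ones.
Within each level — Engineering: 63.6% vs 81.0%; Chemistry: 7.1% vs 32.8% — Committee T is higher every time.

decreases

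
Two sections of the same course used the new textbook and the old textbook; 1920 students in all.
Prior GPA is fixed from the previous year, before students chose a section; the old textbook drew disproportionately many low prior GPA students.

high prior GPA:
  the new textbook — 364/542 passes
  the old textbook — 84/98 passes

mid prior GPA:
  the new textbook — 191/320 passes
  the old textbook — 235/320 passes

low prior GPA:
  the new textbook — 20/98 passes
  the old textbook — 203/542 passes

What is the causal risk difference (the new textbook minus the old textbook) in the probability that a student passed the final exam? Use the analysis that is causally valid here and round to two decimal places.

The stratified and pooled comparisons disagree (the old textbook wins within each prior GPA band; the new textbook wins overall), so the answer turns on the causal role of prior GPA band.
Prior GPA band differs across teaching methods for reasons unrelated to any effect of the teaching method itself, and it separately predicts the outcome — a classic confounder. We must compare within prior GPA band levels.
Adjusting over the population distribution of prior GPA band: 0.333·(0.672−0.857) + 0.333·(0.597−0.734) + 0.333·(0.204−0.375) = -0.165.

-0.16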